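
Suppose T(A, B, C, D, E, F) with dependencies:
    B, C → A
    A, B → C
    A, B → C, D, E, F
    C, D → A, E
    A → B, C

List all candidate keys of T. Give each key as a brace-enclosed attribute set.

{A}, {B, C}, {C, D}

{A} is a candidate key since {A}⁺ = {A, B, C, D, E, F} covers every attribute.
{B, C} is a candidate key since {B, C}⁺ = {A, B, C, D, E, F} covers every attribute.
{C, D} is a candidate key since {C, D}⁺ = {A, B, C, D, E, F} covers every attribute.
Any other superkey properly contains one of these, so there are no further candidate keys.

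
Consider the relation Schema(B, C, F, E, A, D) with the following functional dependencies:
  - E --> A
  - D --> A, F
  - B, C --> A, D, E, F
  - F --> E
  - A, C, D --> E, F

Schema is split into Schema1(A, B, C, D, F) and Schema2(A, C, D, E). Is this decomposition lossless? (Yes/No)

Common attributes: {A, C, D}; their closure is {A, C, D, E, F}.
This includes all of Schema2, so the common attributes are a superkey of Schema2 — the join is lossless.

Yes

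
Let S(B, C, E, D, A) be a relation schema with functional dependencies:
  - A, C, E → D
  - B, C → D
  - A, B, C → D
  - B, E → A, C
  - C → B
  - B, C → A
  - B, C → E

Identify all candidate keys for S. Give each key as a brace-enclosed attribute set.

{C}⁺ = {A, B, C, D, E} — all of the relation — so {C} is a candidate key.
{B, E}⁺ = {A, B, C, D, E} — all of the relation — so {B, E} is a candidate key.
Any other superkey properly contains one of these, so there are no further candidate keys.

{B, E}, {C}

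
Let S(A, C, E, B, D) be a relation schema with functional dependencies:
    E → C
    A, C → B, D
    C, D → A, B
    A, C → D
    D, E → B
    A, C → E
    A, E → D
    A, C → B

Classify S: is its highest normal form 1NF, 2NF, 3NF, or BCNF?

3NF

Candidate keys: {A, C}, {A, E}, {C, D}, {D, E}. Prime attributes: {A, C, D, E}.
E → C: {E}⁺ = {C, E}, which is not all of the attributes, so the left side is not a superkey — BCNF is violated.
But every attribute on its right side ({C}) is prime, and the same holds for every other non-superkey FD, so 3NF still holds.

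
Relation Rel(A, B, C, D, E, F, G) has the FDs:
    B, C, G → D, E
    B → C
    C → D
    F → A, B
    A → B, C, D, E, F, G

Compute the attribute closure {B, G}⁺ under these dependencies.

{B, C, D, E, G}

Start with {B, G}.
B → C applies; add {C} → now {B, C, G}.
C → D applies; add {D} → now {B, C, D, G}.
B, C, G → D, E applies; add {E} → now {B, C, D, E, G}.
No further FD applies.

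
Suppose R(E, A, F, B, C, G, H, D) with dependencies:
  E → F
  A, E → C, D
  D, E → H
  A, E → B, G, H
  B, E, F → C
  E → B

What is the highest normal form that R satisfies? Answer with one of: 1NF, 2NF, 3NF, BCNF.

Candidate key: {A, E}. Prime attributes: {A, E}.
E → F: {E}⁺ = {B, C, E, F}, which is not all of the attributes, so the left side is not a superkey — BCNF is violated.
E → F has non-prime {F} on the right and a non-superkey on the left, so 3NF fails.
Since {E} ⊂ {A, E} and {E}⁺ ⊇ {B, C, F} with {B, C, F} non-prime, there is a partial dependency; 2NF fails.

1NF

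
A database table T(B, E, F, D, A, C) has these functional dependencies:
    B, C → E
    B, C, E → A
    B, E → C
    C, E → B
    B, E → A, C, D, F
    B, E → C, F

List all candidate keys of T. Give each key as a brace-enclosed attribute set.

Closure of {B, C} is {A, B, C, D, E, F}, the whole schema; {B, C} is a candidate key.
Closure of {B, E} is {A, B, C, D, E, F}, the whole schema; {B, E} is a candidate key.
Closure of {C, E} is {A, B, C, D, E, F}, the whole schema; {C, E} is a candidate key.
These are minimal and exhaustive — every other superkey contains one of them.

{B, C}, {B, E}, {C, E}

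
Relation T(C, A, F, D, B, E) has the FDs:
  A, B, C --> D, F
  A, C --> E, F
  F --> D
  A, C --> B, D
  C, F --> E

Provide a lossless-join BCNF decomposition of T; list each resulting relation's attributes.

Candidate key of the original relation: {A, C}.
Within {A, B, C, D, E, F}: {F}⁺ ∩ {A, B, C, D, E, F} = {D, F}, not the whole set, so F --> D violates BCNF; decompose into {D, F} and {A, B, C, E, F}.
{D, F}: every determinant is a superkey — BCNF.
Within {A, B, C, E, F}: {C, F}⁺ ∩ {A, B, C, E, F} = {C, E, F}, not the whole set, so C, F --> E violates BCNF; decompose into {C, E, F} and {A, B, C, F}.
{C, E, F}: every determinant is a superkey — BCNF.
{A, B, C, F}: every determinant is a superkey — BCNF.

{A, B, C, F}; {C, E, F}; {D, F}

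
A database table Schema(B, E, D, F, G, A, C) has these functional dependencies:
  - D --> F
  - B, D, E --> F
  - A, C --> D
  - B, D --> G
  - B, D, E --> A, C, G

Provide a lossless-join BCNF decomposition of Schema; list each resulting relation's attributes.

Candidate keys of the original relation: {A, B, C, E}, {B, D, E}.
{A, B, C, D, E, F, G}: {D} determines {D, F} here but is not a superkey — split on D --> F, giving {D, F} and {A, B, C, D, E, G}.
{D, F}: every determinant is a superkey — BCNF.
{A, B, C, D, E, G}: {A, C} determines {A, C, D} here but is not a superkey — split on A, C --> D, giving {A, C, D} and {A, B, C, E, G}.
{A, C, D}: every determinant is a superkey — BCNF.
{A, B, C, E, G}: {A, B, C} determines {A, B, C, G} here but is not a superkey — split on A, B, C --> G, giving {A, B, C, G} and {A, B, C, E}.
{A, B, C, G}: every determinant is a superkey — BCNF.
{A, B, C, E}: every determinant is a superkey — BCNF.

{A, B, C, E}; {A, B, C, G}; {A, C, D}; {D, F}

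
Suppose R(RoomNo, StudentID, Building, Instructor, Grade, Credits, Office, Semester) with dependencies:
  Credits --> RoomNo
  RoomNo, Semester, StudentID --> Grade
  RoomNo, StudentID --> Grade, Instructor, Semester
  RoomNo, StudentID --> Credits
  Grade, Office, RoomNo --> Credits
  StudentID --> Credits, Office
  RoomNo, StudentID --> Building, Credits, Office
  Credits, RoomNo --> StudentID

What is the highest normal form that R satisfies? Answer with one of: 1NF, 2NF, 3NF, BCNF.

Candidate keys: {Credits}, {Grade, Office, RoomNo}, {StudentID}. Prime attributes: {Credits, Grade, Office, RoomNo, StudentID}.
Each dependency's left side is a superkey — BCNF holds.

BCNF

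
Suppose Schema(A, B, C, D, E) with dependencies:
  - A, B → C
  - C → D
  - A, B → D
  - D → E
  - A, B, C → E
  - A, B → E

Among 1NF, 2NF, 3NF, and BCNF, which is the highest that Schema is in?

2NF

Candidate key: {A, B}. Prime attributes: {A, B}.
For C → D we have {C}⁺ = {C, D, E}; {C} is not a superkey, so BCNF fails.
C → D determines the non-prime attribute {D} from a non-superkey — 3NF is violated.
No non-prime attribute depends on a proper subset of any candidate key, so 2NF holds.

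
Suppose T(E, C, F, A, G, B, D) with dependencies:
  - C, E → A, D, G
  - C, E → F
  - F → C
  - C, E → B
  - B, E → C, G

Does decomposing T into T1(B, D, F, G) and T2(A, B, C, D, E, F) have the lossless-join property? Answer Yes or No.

The shared attributes are {B, D, F} and {B, D, F}⁺ = {B, C, D, F}.
Neither T1 nor T2 is contained in that closure, so the decomposition is lossy.

No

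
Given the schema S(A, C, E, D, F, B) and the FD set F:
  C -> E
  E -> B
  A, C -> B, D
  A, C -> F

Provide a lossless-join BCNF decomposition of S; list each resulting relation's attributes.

Candidate key of the original relation: {A, C}.
Within {A, B, C, D, E, F}: {C}⁺ ∩ {A, B, C, D, E, F} = {B, C, E}, not the whole set, so C -> B, E violates BCNF; decompose into {B, C, E} and {A, C, D, F}.
Within {B, C, E}: {E}⁺ ∩ {B, C, E} = {B, E}, not the whole set, so E -> B violates BCNF; decompose into {B, E} and {C, E}.
{B, E} has no BCNF violation.
{C, E} has no BCNF violation.
{A, C, D, F} has no BCNF violation.

{A, C, D, F}; {B, E}; {C, E}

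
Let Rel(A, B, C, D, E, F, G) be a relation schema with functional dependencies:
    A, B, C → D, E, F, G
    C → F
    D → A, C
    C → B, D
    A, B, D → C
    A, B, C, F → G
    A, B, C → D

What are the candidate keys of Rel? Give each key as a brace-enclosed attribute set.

{C}⁺ = {A, B, C, D, E, F, G} — all of the relation — so {C} is a candidate key.
{D}⁺ = {A, B, C, D, E, F, G} — all of the relation — so {D} is a candidate key.
These are minimal and exhaustive — every other superkey contains one of them.

{C}, {D}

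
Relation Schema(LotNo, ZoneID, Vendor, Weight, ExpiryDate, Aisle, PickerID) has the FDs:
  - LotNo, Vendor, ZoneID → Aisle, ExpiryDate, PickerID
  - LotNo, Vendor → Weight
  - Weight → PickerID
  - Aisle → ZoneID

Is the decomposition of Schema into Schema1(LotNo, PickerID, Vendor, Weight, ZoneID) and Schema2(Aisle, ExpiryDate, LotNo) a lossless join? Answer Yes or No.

Schema1 ∩ Schema2 = {LotNo}; its closure under F is {LotNo}.
Neither Schema1 nor Schema2 is contained in that closure, so the decomposition is lossy.

No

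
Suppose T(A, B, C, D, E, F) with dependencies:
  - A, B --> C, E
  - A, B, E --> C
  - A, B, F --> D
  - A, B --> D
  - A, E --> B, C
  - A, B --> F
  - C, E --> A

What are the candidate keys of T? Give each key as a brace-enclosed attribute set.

{A, B} is a candidate key since {A, B}⁺ = {A, B, C, D, E, F} covers every attribute.
{A, E} is a candidate key since {A, E}⁺ = {A, B, C, D, E, F} covers every attribute.
{C, E} is a candidate key since {C, E}⁺ = {A, B, C, D, E, F} covers every attribute.
These are minimal and exhaustive — every other superkey contains one of them.

{A, B}, {A, E}, {C, E}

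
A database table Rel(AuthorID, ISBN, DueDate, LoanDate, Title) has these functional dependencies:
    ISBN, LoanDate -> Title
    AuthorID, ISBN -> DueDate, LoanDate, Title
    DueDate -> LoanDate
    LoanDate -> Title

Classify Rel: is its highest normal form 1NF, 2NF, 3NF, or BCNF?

2NF

Candidate key: {AuthorID, ISBN}. Prime attributes: {AuthorID, ISBN}.
For ISBN, LoanDate -> Title we have {ISBN, LoanDate}⁺ = {ISBN, LoanDate, Title}; {ISBN, LoanDate} is not a superkey, so BCNF fails.
ISBN, LoanDate -> Title determines the non-prime attribute {Title} from a non-superkey — 3NF is violated.
Checking every proper subset of each key, none determines a non-prime attribute — 2NF is satisfied.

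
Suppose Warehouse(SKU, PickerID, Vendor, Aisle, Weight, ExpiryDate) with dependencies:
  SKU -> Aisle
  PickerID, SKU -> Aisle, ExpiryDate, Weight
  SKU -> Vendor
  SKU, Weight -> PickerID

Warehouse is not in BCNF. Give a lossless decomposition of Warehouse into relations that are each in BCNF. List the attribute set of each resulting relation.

{Aisle, SKU, Vendor}; {ExpiryDate, PickerID, SKU, Weight}

Candidate keys of the original relation: {PickerID, SKU}, {SKU, Weight}.
In {Aisle, ExpiryDate, PickerID, SKU, Vendor, Weight}, {SKU} is not a superkey ({SKU}⁺ restricted to this set is {Aisle, SKU, Vendor}), so split on SKU -> Aisle, Vendor into {Aisle, SKU, Vendor} and {ExpiryDate, PickerID, SKU, Weight}.
{Aisle, SKU, Vendor} is in BCNF.
{ExpiryDate, PickerID, SKU, Weight} is in BCNF.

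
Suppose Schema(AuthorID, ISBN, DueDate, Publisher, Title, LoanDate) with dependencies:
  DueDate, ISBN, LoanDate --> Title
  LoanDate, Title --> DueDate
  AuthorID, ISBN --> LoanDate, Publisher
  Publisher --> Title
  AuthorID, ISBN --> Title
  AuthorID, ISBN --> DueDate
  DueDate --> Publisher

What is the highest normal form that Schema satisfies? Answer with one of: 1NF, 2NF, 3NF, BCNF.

Candidate key: {AuthorID, ISBN}. Prime attributes: {AuthorID, ISBN}.
DueDate, ISBN, LoanDate --> Title breaks BCNF: {DueDate, ISBN, LoanDate}⁺ = {DueDate, ISBN, LoanDate, Publisher, Title}, so {DueDate, ISBN, LoanDate} is not a superkey.
Because {Title} is non-prime and the left side of DueDate, ISBN, LoanDate --> Title is not a superkey, the relation is not in 3NF.
No non-prime attribute depends on a proper subset of any candidate key, so 2NF holds.

2NF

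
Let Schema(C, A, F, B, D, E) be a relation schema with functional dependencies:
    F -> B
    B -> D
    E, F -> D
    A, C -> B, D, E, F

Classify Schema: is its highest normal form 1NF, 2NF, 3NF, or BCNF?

Candidate key: {A, C}. Prime attributes: {A, C}.
F -> B breaks BCNF: {F}⁺ = {B, D, F}, so {F} is not a superkey.
F -> B has non-prime {B} on the right and a non-superkey on the left, so 3NF fails.
Checking every proper subset of each key, none determines a non-prime attribute — 2NF is satisfied.

2NF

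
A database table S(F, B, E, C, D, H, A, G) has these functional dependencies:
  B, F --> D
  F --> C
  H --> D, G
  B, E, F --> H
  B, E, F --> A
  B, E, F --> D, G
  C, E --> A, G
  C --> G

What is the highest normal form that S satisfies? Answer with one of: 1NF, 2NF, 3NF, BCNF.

1NF

Candidate key: {B, E, F}. Prime attributes: {B, E, F}.
B, F --> D breaks BCNF: {B, F}⁺ = {B, C, D, F, G}, so {B, F} is not a superkey.
B, F --> D has non-prime {D} on the right and a non-superkey on the left, so 3NF fails.
The proper key subset {F} of {B, E, F} determines non-prime {C, G}, so the relation is not even in 2NF.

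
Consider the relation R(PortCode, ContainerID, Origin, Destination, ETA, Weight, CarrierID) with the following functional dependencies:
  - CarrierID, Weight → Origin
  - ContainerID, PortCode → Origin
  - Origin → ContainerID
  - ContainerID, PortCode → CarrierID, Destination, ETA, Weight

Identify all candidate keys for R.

{CarrierID, PortCode, Weight}, {ContainerID, PortCode}, {Origin, PortCode}

{PortCode} never appears on the right of any FD, so every key must include it.
{ContainerID, PortCode}⁺ = {CarrierID, ContainerID, Destination, ETA, Origin, PortCode, Weight}, which is every attribute, so {ContainerID, PortCode} is a candidate key.
{Origin, PortCode}⁺ = {CarrierID, ContainerID, Destination, ETA, Origin, PortCode, Weight}, which is every attribute, so {Origin, PortCode} is a candidate key.
{CarrierID, PortCode, Weight}⁺ = {CarrierID, ContainerID, Destination, ETA, Origin, PortCode, Weight}, which is every attribute, so {CarrierID, PortCode, Weight} is a candidate key.
Any other superkey properly contains one of these, so there are no further candidate keys.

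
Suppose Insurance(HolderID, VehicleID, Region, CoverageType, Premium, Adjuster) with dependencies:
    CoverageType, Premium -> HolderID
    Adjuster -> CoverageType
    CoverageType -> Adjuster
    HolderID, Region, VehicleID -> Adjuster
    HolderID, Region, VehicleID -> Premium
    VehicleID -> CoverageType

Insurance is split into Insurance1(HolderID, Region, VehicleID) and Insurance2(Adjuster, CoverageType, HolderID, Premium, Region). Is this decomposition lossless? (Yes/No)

The shared attributes are {HolderID, Region} and {HolderID, Region}⁺ = {HolderID, Region}.
The closure covers neither Insurance1 nor Insurance2 entirely; the join is not lossless.

No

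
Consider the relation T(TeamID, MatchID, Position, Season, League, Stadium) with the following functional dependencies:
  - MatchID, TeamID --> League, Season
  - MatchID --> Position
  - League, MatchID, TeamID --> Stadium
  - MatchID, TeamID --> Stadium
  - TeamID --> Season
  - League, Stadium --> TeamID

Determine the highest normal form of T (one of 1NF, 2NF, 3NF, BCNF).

1NF

Candidate keys: {League, MatchID, Stadium}, {MatchID, TeamID}. Prime attributes: {League, MatchID, Stadium, TeamID}.
MatchID --> Position breaks BCNF: {MatchID}⁺ = {MatchID, Position}, so {MatchID} is not a superkey.
MatchID --> Position has non-prime {Position} on the right and a non-superkey on the left, so 3NF fails.
{MatchID} is a proper subset of the key {MatchID, TeamID}, and {MatchID}⁺ contains the non-prime attribute {Position} — a partial dependency, so 2NF is violated.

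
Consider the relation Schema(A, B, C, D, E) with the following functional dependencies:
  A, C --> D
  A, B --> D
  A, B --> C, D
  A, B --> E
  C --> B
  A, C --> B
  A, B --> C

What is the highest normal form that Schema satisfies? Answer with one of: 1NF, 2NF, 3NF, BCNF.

3NF

Candidate keys: {A, B}, {A, C}. Prime attributes: {A, B, C}.
For C --> B we have {C}⁺ = {B, C}; {C} is not a superkey, so BCNF fails.
Since {B} ⊆ prime attributes and every other non-superkey FD also has a prime right side, the schema is in 3NF.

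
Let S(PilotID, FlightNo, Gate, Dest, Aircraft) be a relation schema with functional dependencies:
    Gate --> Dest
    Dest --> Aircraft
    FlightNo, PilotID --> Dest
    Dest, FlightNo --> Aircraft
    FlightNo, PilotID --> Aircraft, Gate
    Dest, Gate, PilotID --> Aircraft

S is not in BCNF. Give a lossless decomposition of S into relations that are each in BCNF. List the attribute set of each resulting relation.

{Aircraft, Dest}; {Dest, Gate}; {FlightNo, Gate, PilotID}

Candidate key of the original relation: {FlightNo, PilotID}.
{Aircraft, Dest, FlightNo, Gate, PilotID}: {Gate} determines {Aircraft, Dest, Gate} here but is not a superkey — split on Gate --> Aircraft, Dest, giving {Aircraft, Dest, Gate} and {FlightNo, Gate, PilotID}.
{Aircraft, Dest, Gate}: {Dest} determines {Aircraft, Dest} here but is not a superkey — split on Dest --> Aircraft, giving {Aircraft, Dest} and {Dest, Gate}.
{Aircraft, Dest} has no BCNF violation.
{Dest, Gate} has no BCNF violation.
{FlightNo, Gate, PilotID} has no BCNF violation.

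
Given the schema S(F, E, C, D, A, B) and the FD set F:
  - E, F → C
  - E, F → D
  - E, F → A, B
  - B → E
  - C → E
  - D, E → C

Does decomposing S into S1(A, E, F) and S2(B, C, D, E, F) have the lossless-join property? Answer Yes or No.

Yes

The shared attributes are {E, F} and {E, F}⁺ = {A, B, C, D, E, F}.
This includes all of S1, so the common attributes are a superkey of S1 — the join is lossless.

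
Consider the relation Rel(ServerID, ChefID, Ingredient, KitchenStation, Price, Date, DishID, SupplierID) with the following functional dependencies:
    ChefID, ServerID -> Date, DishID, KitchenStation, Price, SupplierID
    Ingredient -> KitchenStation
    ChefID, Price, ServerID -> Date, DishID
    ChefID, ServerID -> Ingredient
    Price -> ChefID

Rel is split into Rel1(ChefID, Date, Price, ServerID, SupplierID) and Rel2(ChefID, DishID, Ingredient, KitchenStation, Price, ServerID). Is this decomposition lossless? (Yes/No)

Yes

Common attributes: {ChefID, Price, ServerID}; their closure is {ChefID, Date, DishID, Ingredient, KitchenStation, Price, ServerID, SupplierID}.
Since Rel1 ⊆ {ChefID, Date, DishID, Ingredient, KitchenStation, Price, ServerID, SupplierID}, the intersection is a superkey of Rel1; the decomposition is lossless.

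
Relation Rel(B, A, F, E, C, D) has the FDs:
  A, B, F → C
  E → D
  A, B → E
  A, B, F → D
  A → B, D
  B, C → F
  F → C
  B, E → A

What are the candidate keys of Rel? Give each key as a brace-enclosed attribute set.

{A, C}, {A, F}, {B, C, E}, {B, E, F}

{A, C} is a candidate key since {A, C}⁺ = {A, B, C, D, E, F} covers every attribute.
{A, F} is a candidate key since {A, F}⁺ = {A, B, C, D, E, F} covers every attribute.
{B, C, E} is a candidate key since {B, C, E}⁺ = {A, B, C, D, E, F} covers every attribute.
{B, E, F} is a candidate key since {B, E, F}⁺ = {A, B, C, D, E, F} covers every attribute.
No proper subset of any of these is a key, and no other minimal superkey exists.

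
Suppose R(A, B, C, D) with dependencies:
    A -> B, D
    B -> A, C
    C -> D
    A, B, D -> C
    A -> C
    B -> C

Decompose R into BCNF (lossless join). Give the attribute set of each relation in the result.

{A, B, C}; {C, D}

Candidate keys of the original relation: {A}, {B}.
{A, B, C, D}: {C} determines {C, D} here but is not a superkey — split on C -> D, giving {C, D} and {A, B, C}.
{C, D} has no BCNF violation.
{A, B, C} has no BCNF violation.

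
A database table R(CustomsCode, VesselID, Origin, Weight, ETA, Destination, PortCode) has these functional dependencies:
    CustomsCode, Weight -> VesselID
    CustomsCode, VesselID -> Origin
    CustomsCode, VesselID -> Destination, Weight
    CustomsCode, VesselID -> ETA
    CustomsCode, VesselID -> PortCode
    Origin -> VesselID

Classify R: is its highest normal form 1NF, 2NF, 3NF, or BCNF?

3NF

Candidate keys: {CustomsCode, Origin}, {CustomsCode, VesselID}, {CustomsCode, Weight}. Prime attributes: {CustomsCode, Origin, VesselID, Weight}.
Origin -> VesselID: {Origin}⁺ = {Origin, VesselID}, which is not all of the attributes, so the left side is not a superkey — BCNF is violated.
Its right-hand attributes {VesselID} are all prime, as are those of every other non-superkey FD — the relation is in 3NF.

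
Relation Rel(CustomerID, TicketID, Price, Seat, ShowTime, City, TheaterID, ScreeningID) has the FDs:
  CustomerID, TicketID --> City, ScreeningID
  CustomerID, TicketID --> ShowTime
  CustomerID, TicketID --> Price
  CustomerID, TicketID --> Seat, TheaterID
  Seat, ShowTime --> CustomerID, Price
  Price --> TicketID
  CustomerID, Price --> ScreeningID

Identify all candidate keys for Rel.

{CustomerID, Price}⁺ = {City, CustomerID, Price, ScreeningID, Seat, ShowTime, TheaterID, TicketID}, which is every attribute, so {CustomerID, Price} is a candidate key.
{CustomerID, TicketID}⁺ = {City, CustomerID, Price, ScreeningID, Seat, ShowTime, TheaterID, TicketID}, which is every attribute, so {CustomerID, TicketID} is a candidate key.
{Seat, ShowTime}⁺ = {City, CustomerID, Price, ScreeningID, Seat, ShowTime, TheaterID, TicketID}, which is every attribute, so {Seat, ShowTime} is a candidate key.
Any other superkey properly contains one of these, so there are no further candidate keys.

{CustomerID, Price}, {CustomerID, TicketID}, {Seat, ShowTime}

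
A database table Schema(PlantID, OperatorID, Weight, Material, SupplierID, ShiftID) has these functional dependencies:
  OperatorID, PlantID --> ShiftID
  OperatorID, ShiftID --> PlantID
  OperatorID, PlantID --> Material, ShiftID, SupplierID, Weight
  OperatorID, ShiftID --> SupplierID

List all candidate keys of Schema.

{OperatorID, PlantID}, {OperatorID, ShiftID}

{OperatorID} never appears on the right of any FD, so every key must include it.
Closure of {OperatorID, PlantID} is {Material, OperatorID, PlantID, ShiftID, SupplierID, Weight}, the whole schema; {OperatorID, PlantID} is a candidate key.
Closure of {OperatorID, ShiftID} is {Material, OperatorID, PlantID, ShiftID, SupplierID, Weight}, the whole schema; {OperatorID, ShiftID} is a candidate key.
These are minimal and exhaustive — every other superkey contains one of them.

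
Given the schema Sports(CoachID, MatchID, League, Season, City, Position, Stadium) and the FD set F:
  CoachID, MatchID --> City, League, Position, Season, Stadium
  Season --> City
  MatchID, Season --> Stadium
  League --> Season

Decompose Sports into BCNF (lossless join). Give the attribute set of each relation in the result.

Candidate key of the original relation: {CoachID, MatchID}.
In {City, CoachID, League, MatchID, Position, Season, Stadium}, {Season} is not a superkey ({Season}⁺ restricted to this set is {City, Season}), so split on Season --> City into {City, Season} and {CoachID, League, MatchID, Position, Season, Stadium}.
{City, Season} has no BCNF violation.
In {CoachID, League, MatchID, Position, Season, Stadium}, {MatchID, Season} is not a superkey ({MatchID, Season}⁺ restricted to this set is {MatchID, Season, Stadium}), so split on MatchID, Season --> Stadium into {MatchID, Season, Stadium} and {CoachID, League, MatchID, Position, Season}.
{MatchID, Season, Stadium} has no BCNF violation.
In {CoachID, League, MatchID, Position, Season}, {League} is not a superkey ({League}⁺ restricted to this set is {League, Season}), so split on League --> Season into {League, Season} and {CoachID, League, MatchID, Position}.
{League, Season} has no BCNF violation.
{CoachID, League, MatchID, Position} has no BCNF violation.

{City, Season}; {CoachID, League, MatchID, Position}; {League, Season}; {MatchID, Season, Stadium}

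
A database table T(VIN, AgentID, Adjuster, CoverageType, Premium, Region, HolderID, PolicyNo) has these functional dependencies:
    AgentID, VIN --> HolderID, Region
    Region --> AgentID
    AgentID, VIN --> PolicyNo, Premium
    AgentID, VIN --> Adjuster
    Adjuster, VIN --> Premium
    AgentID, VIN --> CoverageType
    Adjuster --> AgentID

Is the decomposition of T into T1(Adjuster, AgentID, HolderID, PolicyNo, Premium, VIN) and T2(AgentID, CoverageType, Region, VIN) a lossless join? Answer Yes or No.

Yes

The shared attributes are {AgentID, VIN} and {AgentID, VIN}⁺ = {Adjuster, AgentID, CoverageType, HolderID, PolicyNo, Premium, Region, VIN}.
This includes all of T1, so the common attributes are a superkey of T1 — the join is lossless.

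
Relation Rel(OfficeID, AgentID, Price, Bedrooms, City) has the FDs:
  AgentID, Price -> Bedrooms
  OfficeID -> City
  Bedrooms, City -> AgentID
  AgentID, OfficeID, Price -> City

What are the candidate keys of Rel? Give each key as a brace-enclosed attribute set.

{AgentID, OfficeID, Price}, {Bedrooms, OfficeID, Price}

{OfficeID, Price} never appear on the right of any FD, so every key must include all of them.
Closure of {AgentID, OfficeID, Price} is {AgentID, Bedrooms, City, OfficeID, Price}, the whole schema; {AgentID, OfficeID, Price} is a candidate key.
Closure of {Bedrooms, OfficeID, Price} is {AgentID, Bedrooms, City, OfficeID, Price}, the whole schema; {Bedrooms, OfficeID, Price} is a candidate key.
These are minimal and exhaustive — every other superkey contains one of them.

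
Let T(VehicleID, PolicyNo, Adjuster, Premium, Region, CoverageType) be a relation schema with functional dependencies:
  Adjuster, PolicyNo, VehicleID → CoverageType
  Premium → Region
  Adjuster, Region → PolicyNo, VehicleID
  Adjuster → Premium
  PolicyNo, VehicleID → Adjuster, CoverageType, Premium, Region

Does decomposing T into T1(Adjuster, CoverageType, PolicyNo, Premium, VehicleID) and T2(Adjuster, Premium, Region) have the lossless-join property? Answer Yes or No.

Yes

The shared attributes are {Adjuster, Premium} and {Adjuster, Premium}⁺ = {Adjuster, CoverageType, PolicyNo, Premium, Region, VehicleID}.
Since T1 ⊆ {Adjuster, CoverageType, PolicyNo, Premium, Region, VehicleID}, the intersection is a superkey of T1; the decomposition is lossless.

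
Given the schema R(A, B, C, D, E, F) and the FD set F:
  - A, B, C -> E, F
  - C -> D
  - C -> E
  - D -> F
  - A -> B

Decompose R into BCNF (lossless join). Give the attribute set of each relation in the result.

{A, B}; {A, C}; {C, D, E}; {D, F}

Candidate key of the original relation: {A, C}.
{A, B, C, D, E, F}: {C} determines {C, D, E, F} here but is not a superkey — split on C -> D, E, F, giving {C, D, E, F} and {A, B, C}.
{C, D, E, F}: {D} determines {D, F} here but is not a superkey — split on D -> F, giving {D, F} and {C, D, E}.
{D, F}: every determinant is a superkey — BCNF.
{C, D, E}: every determinant is a superkey — BCNF.
{A, B, C}: {A} determines {A, B} here but is not a superkey — split on A -> B, giving {A, B} and {A, C}.
{A, B}: every determinant is a superkey — BCNF.
{A, C}: every determinant is a superkey — BCNF.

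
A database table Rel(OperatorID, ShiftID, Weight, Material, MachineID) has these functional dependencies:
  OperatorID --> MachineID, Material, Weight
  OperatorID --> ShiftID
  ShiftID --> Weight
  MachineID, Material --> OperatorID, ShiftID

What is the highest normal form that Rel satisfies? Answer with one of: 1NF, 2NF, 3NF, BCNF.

2NF

Candidate keys: {MachineID, Material}, {OperatorID}. Prime attributes: {MachineID, Material, OperatorID}.
For ShiftID --> Weight we have {ShiftID}⁺ = {ShiftID, Weight}; {ShiftID} is not a superkey, so BCNF fails.
ShiftID --> Weight has non-prime {Weight} on the right and a non-superkey on the left, so 3NF fails.
No non-prime attribute depends on a proper subset of any candidate key, so 2NF holds.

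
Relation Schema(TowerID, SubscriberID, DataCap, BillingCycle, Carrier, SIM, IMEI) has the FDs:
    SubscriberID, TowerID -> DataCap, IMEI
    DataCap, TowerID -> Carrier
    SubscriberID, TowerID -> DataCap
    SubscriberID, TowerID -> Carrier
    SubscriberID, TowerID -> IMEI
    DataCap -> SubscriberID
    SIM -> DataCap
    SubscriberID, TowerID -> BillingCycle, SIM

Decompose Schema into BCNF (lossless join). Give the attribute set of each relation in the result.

{BillingCycle, Carrier, IMEI, SIM, TowerID}; {DataCap, SIM}; {DataCap, SubscriberID}

Candidate keys of the original relation: {DataCap, TowerID}, {SIM, TowerID}, {SubscriberID, TowerID}.
In {BillingCycle, Carrier, DataCap, IMEI, SIM, SubscriberID, TowerID}, {DataCap} is not a superkey ({DataCap}⁺ restricted to this set is {DataCap, SubscriberID}), so split on DataCap -> SubscriberID into {DataCap, SubscriberID} and {BillingCycle, Carrier, DataCap, IMEI, SIM, TowerID}.
{DataCap, SubscriberID} is in BCNF.
In {BillingCycle, Carrier, DataCap, IMEI, SIM, TowerID}, {SIM} is not a superkey ({SIM}⁺ restricted to this set is {DataCap, SIM}), so split on SIM -> DataCap into {DataCap, SIM} and {BillingCycle, Carrier, IMEI, SIM, TowerID}.
{DataCap, SIM} is in BCNF.
{BillingCycle, Carrier, IMEI, SIM, TowerID} is in BCNF.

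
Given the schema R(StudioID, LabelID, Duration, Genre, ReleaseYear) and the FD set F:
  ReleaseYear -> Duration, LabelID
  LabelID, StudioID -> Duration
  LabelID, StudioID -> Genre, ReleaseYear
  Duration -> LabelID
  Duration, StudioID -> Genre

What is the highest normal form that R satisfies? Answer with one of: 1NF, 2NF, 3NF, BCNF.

3NF

Candidate keys: {Duration, StudioID}, {LabelID, StudioID}, {ReleaseYear, StudioID}. Prime attributes: {Duration, LabelID, ReleaseYear, StudioID}.
ReleaseYear -> Duration, LabelID: {ReleaseYear}⁺ = {Duration, LabelID, ReleaseYear}, which is not all of the attributes, so the left side is not a superkey — BCNF is violated.
Since {Duration, LabelID} ⊆ prime attributes and every other non-superkey FD also has a prime right side, the schema is in 3NF.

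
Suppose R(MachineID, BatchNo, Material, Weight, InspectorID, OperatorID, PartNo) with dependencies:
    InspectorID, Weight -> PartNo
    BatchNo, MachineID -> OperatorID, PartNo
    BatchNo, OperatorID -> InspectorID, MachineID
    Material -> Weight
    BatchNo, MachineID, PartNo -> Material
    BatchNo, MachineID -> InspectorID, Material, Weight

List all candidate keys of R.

{BatchNo, MachineID}, {BatchNo, OperatorID}

No FD produces {BatchNo}, so it must be in every candidate key.
{BatchNo, MachineID}⁺ = {BatchNo, InspectorID, MachineID, Material, OperatorID, PartNo, Weight} — all of the relation — so {BatchNo, MachineID} is a candidate key.
{BatchNo, OperatorID}⁺ = {BatchNo, InspectorID, MachineID, Material, OperatorID, PartNo, Weight} — all of the relation — so {BatchNo, OperatorID} is a candidate key.
Any other superkey properly contains one of these, so there are no further candidate keys.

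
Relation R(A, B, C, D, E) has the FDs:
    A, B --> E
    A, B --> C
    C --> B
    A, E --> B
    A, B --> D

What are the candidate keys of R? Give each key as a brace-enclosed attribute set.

{A, B}, {A, C}, {A, E}

No FD produces {A}, so it must be in every candidate key.
{A, B}⁺ = {A, B, C, D, E}, which is every attribute, so {A, B} is a candidate key.
{A, C}⁺ = {A, B, C, D, E}, which is every attribute, so {A, C} is a candidate key.
{A, E}⁺ = {A, B, C, D, E}, which is every attribute, so {A, E} is a candidate key.
No proper subset of any of these is a key, and no other minimal superkey exists.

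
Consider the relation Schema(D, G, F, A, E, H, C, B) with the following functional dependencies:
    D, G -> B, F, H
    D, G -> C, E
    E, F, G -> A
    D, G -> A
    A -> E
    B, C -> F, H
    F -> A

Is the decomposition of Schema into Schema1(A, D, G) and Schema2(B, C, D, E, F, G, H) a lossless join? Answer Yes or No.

Yes

The shared attributes are {D, G} and {D, G}⁺ = {A, B, C, D, E, F, G, H}.
Schema1 is contained in that closure, so Schema1 ∩ Schema2 -> Schema1 holds and the join is lossless.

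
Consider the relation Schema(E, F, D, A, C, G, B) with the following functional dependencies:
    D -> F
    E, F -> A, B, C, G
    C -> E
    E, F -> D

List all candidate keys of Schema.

{C, D}⁺ = {A, B, C, D, E, F, G} — all of the relation — so {C, D} is a candidate key.
{C, F}⁺ = {A, B, C, D, E, F, G} — all of the relation — so {C, F} is a candidate key.
{D, E}⁺ = {A, B, C, D, E, F, G} — all of the relation — so {D, E} is a candidate key.
{E, F}⁺ = {A, B, C, D, E, F, G} — all of the relation — so {E, F} is a candidate key.
Any other superkey properly contains one of these, so there are no further candidate keys.

{C, D}, {C, F}, {D, E}, {E, F}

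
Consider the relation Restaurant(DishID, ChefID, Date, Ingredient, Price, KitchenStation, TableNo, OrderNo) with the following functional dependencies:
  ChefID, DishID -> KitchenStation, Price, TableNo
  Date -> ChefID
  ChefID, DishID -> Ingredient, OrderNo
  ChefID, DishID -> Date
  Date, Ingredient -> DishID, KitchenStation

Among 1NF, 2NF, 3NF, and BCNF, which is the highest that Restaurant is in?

Candidate keys: {ChefID, DishID}, {Date, DishID}, {Date, Ingredient}. Prime attributes: {ChefID, Date, DishID, Ingredient}.
For Date -> ChefID we have {Date}⁺ = {ChefID, Date}; {Date} is not a superkey, so BCNF fails.
Its right-hand attributes {ChefID} are all prime, as are those of every other non-superkey FD — the relation is in 3NF.

3NF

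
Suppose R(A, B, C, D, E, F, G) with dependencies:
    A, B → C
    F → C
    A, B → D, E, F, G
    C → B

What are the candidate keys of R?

{A, B}, {A, C}, {A, F}

Attributes never on any right-hand side: {A} — every candidate key must contain it.
{A, B}⁺ = {A, B, C, D, E, F, G}, which is every attribute, so {A, B} is a candidate key.
{A, C}⁺ = {A, B, C, D, E, F, G}, which is every attribute, so {A, C} is a candidate key.
{A, F}⁺ = {A, B, C, D, E, F, G}, which is every attribute, so {A, F} is a candidate key.
These are minimal and exhaustive — every other superkey contains one of them.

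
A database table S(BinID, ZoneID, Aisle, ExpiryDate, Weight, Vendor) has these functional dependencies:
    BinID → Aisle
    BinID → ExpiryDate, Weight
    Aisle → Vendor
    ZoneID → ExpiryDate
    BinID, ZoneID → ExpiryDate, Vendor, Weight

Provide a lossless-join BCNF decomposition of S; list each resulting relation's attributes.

{Aisle, BinID, ExpiryDate, Weight}; {Aisle, Vendor}; {BinID, ZoneID}

Candidate key of the original relation: {BinID, ZoneID}.
Within {Aisle, BinID, ExpiryDate, Vendor, Weight, ZoneID}: {BinID}⁺ ∩ {Aisle, BinID, ExpiryDate, Vendor, Weight, ZoneID} = {Aisle, BinID, ExpiryDate, Vendor, Weight}, not the whole set, so BinID → Aisle, ExpiryDate, Vendor, Weight violates BCNF; decompose into {Aisle, BinID, ExpiryDate, Vendor, Weight} and {BinID, ZoneID}.
Within {Aisle, BinID, ExpiryDate, Vendor, Weight}: {Aisle}⁺ ∩ {Aisle, BinID, ExpiryDate, Vendor, Weight} = {Aisle, Vendor}, not the whole set, so Aisle → Vendor violates BCNF; decompose into {Aisle, Vendor} and {Aisle, BinID, ExpiryDate, Weight}.
{Aisle, Vendor} is in BCNF.
{Aisle, BinID, ExpiryDate, Weight} is in BCNF.
{BinID, ZoneID} is in BCNF.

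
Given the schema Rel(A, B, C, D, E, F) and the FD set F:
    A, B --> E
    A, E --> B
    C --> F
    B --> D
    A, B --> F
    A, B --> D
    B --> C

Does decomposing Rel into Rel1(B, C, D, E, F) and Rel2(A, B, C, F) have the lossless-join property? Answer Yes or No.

No

Rel1 ∩ Rel2 = {B, C, F}; its closure under F is {B, C, D, F}.
Neither Rel1 nor Rel2 is contained in that closure, so the decomposition is lossy.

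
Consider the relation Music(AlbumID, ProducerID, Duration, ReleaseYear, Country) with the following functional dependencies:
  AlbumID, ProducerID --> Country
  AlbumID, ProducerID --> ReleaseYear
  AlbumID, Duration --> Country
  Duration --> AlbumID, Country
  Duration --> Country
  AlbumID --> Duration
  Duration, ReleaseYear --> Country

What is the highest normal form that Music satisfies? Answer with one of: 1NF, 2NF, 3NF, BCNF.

Candidate keys: {AlbumID, ProducerID}, {Duration, ProducerID}. Prime attributes: {AlbumID, Duration, ProducerID}.
AlbumID, Duration --> Country: {AlbumID, Duration}⁺ = {AlbumID, Country, Duration}, which is not all of the attributes, so the left side is not a superkey — BCNF is violated.
AlbumID, Duration --> Country has non-prime {Country} on the right and a non-superkey on the left, so 3NF fails.
{AlbumID} is a proper subset of the key {AlbumID, ProducerID}, and {AlbumID}⁺ contains the non-prime attribute {Country} — a partial dependency, so 2NF is violated.

1NF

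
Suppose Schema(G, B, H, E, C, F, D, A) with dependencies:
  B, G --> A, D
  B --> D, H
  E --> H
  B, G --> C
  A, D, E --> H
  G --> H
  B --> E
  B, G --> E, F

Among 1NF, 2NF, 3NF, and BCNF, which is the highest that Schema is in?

1NF

Candidate key: {B, G}. Prime attributes: {B, G}.
B --> D, H: {B}⁺ = {B, D, E, H}, which is not all of the attributes, so the left side is not a superkey — BCNF is violated.
Because {D, H} are non-prime and the left side of B --> D, H is not a superkey, the relation is not in 3NF.
Since {B} ⊂ {B, G} and {B}⁺ ⊇ {D, E, H} with {D, E, H} non-prime, there is a partial dependency; 2NF fails.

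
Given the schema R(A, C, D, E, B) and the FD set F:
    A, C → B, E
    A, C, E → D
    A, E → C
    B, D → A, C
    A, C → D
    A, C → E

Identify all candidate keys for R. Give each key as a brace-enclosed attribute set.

{A, C}, {A, E}, {B, D}

{A, C} is a candidate key since {A, C}⁺ = {A, B, C, D, E} covers every attribute.
{A, E} is a candidate key since {A, E}⁺ = {A, B, C, D, E} covers every attribute.
{B, D} is a candidate key since {B, D}⁺ = {A, B, C, D, E} covers every attribute.
Any other superkey properly contains one of these, so there are no further candidate keys.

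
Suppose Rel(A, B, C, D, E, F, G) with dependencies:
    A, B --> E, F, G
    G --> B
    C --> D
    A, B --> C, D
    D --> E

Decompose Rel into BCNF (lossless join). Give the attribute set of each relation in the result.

Candidate keys of the original relation: {A, B}, {A, G}.
Within {A, B, C, D, E, F, G}: {G}⁺ ∩ {A, B, C, D, E, F, G} = {B, G}, not the whole set, so G --> B violates BCNF; decompose into {B, G} and {A, C, D, E, F, G}.
{B, G} is in BCNF.
Within {A, C, D, E, F, G}: {C}⁺ ∩ {A, C, D, E, F, G} = {C, D, E}, not the whole set, so C --> D, E violates BCNF; decompose into {C, D, E} and {A, C, F, G}.
Within {C, D, E}: {D}⁺ ∩ {C, D, E} = {D, E}, not the whole set, so D --> E violates BCNF; decompose into {D, E} and {C, D}.
{D, E} is in BCNF.
{C, D} is in BCNF.
{A, C, F, G} is in BCNF.

{A, C, F, G}; {B, G}; {C, D}; {D, E}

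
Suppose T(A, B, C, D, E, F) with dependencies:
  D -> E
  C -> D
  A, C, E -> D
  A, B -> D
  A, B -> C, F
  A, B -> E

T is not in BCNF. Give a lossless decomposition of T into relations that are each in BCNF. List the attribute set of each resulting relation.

{A, B, C, F}; {C, D}; {D, E}

Candidate key of the original relation: {A, B}.
Within {A, B, C, D, E, F}: {D}⁺ ∩ {A, B, C, D, E, F} = {D, E}, not the whole set, so D -> E violates BCNF; decompose into {D, E} and {A, B, C, D, F}.
{D, E} has no BCNF violation.
Within {A, B, C, D, F}: {C}⁺ ∩ {A, B, C, D, F} = {C, D}, not the whole set, so C -> D violates BCNF; decompose into {C, D} and {A, B, C, F}.
{C, D} has no BCNF violation.
{A, B, C, F} has no BCNF violation.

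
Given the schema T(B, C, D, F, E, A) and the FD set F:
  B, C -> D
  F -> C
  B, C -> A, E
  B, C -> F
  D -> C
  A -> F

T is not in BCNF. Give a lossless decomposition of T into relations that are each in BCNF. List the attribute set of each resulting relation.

{A, B, D, E}; {A, F}; {C, F}

Candidate keys of the original relation: {A, B}, {B, C}, {B, D}, {B, F}.
In {A, B, C, D, E, F}, {F} is not a superkey ({F}⁺ restricted to this set is {C, F}), so split on F -> C into {C, F} and {A, B, D, E, F}.
{C, F} is in BCNF.
In {A, B, D, E, F}, {A} is not a superkey ({A}⁺ restricted to this set is {A, F}), so split on A -> F into {A, F} and {A, B, D, E}.
{A, F} is in BCNF.
{A, B, D, E} is in BCNF.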